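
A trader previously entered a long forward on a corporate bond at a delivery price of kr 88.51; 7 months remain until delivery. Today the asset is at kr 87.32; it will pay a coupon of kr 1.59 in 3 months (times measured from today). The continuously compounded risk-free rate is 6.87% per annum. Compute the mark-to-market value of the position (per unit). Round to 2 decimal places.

kr 0.72

PV(remaining coupons) I = 1.59·e^(−0.0687·3/12) = 1.5629
Current forward F = (S − I)·e^(rT) = (87.32 − 1.5629)·e^(0.0687·7/12) = 85.7571 × 1.040889 = 89.2636
Value (long) = (F − K)·e^(−rT) = (89.2636 − 88.51) × 0.960717 = 0.7240
Value = kr 0.72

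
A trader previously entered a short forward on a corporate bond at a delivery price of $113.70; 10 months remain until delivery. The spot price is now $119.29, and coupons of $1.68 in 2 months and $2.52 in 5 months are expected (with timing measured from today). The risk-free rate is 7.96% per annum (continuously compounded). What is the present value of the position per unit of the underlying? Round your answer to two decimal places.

PV(remaining coupons) I = 1.68·e^(−0.0796·2/12) + 2.52·e^(−0.0796·5/12) = 4.0957
Current forward F = (S − I)·e^(rT) = (119.29 − 4.0957)·e^(0.0796·10/12) = 115.1943 × 1.068583 = 123.0947
Value (long) = (F − K)·e^(−rT) = (123.0947 − 113.70) × 0.935819 = 8.7917
Short position value = −(long value) = -$8.79

-$8.79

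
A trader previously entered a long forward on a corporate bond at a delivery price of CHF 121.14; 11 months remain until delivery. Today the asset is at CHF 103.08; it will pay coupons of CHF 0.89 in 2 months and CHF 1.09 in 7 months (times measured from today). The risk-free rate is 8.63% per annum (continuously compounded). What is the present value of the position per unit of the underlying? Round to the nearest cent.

-CHF 10.76

PV(remaining coupons) I = 0.89·e^(−0.0863·2/12) + 1.09·e^(−0.0863·7/12) = 1.9138
Current forward F = (S − I)·e^(rT) = (103.08 − 1.9138)·e^(0.0863·11/12) = 101.1662 × 1.082322 = 109.4944
Value (long) = (F − K)·e^(−rT) = (109.4944 − 121.14) × 0.923940 = -10.7598
Value = -CHF 10.76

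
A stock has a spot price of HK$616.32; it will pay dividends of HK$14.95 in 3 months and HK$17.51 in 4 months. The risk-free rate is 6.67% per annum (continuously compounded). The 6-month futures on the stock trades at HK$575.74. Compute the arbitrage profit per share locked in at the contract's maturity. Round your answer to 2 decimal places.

HK$28.57 per share

PV(dividends) I = 14.95·e^(−0.0667·3/12) + 17.51·e^(−0.0667·4/12) = 31.8278
Fair futures F* = (S − I)·e^(rT) = (616.32 − 31.8278)·e^0.033350 = 584.4922 × 1.033912 = 604.3135
Market HK$575.74 < fair 604.3135: forward underpriced → reverse cash-and-carry (short the stock, invest proceeds at r, pay the dividends, go long the forward).
Profit at T = |F_mkt − F*| = |575.74 − 604.3135| = HK$28.57 per share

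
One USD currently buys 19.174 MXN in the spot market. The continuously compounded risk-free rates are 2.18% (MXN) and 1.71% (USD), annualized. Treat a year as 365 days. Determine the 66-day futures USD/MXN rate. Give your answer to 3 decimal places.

19.190

F = S·e^((r_MXN − r_USD)T) = 19.174 · e^((0.0218 − 0.0171) × 66/365)
= 19.174 · e^0.000850 = 19.174 × 1.000850
F = 19.190 MXN per USD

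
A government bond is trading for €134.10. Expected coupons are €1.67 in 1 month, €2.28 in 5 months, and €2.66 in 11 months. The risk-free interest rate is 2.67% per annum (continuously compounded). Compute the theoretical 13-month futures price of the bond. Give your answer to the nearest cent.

PV(coupons) I = 1.67·e^(−0.0267·1/12) + 2.28·e^(−0.0267·5/12) + 2.66·e^(−0.0267·11/12)
I = 1.6663 + 2.2548 + 2.5957 = 6.5168
F = (S − I)·e^(rT) = (134.10 − 6.5168) · e^(0.0267·13/12)
= 127.5832 · e^0.028925 = 127.5832 × 1.029347 = €131.33

€131.33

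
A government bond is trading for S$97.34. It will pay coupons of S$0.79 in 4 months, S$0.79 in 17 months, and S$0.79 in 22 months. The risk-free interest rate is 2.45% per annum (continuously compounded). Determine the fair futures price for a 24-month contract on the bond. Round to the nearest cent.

PV(coupons) I = 0.79·e^(−0.0245·4/12) + 0.79·e^(−0.0245·17/12) + 0.79·e^(−0.0245·22/12)
I = 0.7836 + 0.7631 + 0.7553 = 2.3020
F = (S − I)·e^(rT) = (97.34 − 2.3020) · e^(0.0245·24/12)
= 95.0380 · e^0.049000 = 95.0380 × 1.050220 = S$99.81

S$99.81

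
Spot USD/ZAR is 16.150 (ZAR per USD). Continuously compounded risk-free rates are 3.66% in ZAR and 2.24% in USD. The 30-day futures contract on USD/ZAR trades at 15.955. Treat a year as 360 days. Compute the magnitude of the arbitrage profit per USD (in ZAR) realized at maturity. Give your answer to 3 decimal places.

Fair futures: F* = S·e^(carry·T), with carry = (r_ZAR − r_USD) = 0.0366 − 0.0224 = 0.0142
F* = 16.150 · e^(0.0142 × 30/360) = 16.150 · e^0.001183 = 16.150 × 1.001184 = 16.1691
Market 15.955 < fair 16.1691: forward underpriced → reverse cash-and-carry (short spot, go long the forward).
At maturity, profit = |F_mkt − F*| = |15.955 − 16.1691| = 0.214 per USD (in ZAR)

0.214 per USD (in ZAR)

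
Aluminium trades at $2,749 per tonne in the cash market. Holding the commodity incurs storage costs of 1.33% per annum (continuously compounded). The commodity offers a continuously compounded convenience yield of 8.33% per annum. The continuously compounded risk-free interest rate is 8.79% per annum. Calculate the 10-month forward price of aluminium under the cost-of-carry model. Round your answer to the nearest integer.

$2,790 per tonne

Net carry = r + u − y = 0.0879 + 0.0133 − 0.0833 = 0.0179
F = S·e^((r+u−y)T) = 2749 · e^(0.0179 × 10/12) = 2749 · e^0.014917
= 2749 × 1.015029 = $2,790 per tonne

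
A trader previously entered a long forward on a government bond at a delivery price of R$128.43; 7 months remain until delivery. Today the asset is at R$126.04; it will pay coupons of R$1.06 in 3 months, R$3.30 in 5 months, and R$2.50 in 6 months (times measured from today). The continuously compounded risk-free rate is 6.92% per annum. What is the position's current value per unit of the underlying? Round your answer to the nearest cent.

-R$3.97

PV(remaining coupons) I = 1.06·e^(−0.0692·3/12) + 3.30·e^(−0.0692·5/12) + 2.50·e^(−0.0692·6/12) = 6.6630
Current forward F = (S − I)·e^(rT) = (126.04 − 6.6630)·e^(0.0692·7/12) = 119.3770 × 1.041192 = 124.2944
Value (long) = (F − K)·e^(−rT) = (124.2944 − 128.43) × 0.960437 = -3.9720
Value = -R$3.97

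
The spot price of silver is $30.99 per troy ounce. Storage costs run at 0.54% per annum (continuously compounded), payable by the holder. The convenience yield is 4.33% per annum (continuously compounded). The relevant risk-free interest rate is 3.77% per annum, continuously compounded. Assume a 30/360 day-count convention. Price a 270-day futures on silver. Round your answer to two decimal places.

$30.99 per troy ounce

Net carry = r + u − y = 0.0377 + 0.0054 − 0.0433 = -0.0002
F = S·e^((r+u−y)T) = 30.99 · e^(-0.0002 × 270/360) = 30.99 · e^-0.000150
= 30.99 × 0.999850 = $30.99 per troy ounce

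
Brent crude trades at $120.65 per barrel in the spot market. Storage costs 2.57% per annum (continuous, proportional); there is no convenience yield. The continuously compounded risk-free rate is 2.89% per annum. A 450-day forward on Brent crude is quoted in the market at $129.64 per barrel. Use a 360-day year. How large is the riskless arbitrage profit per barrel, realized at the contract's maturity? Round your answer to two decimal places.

Fair forward: F* = S·e^(carry·T), with carry = (r + u) = 0.0289 + 0.0257 = 0.0546
F* = 120.65 · e^(0.0546 × 450/360) = 120.65 · e^0.068250 = 120.65 × 1.070633 = $129.1719
Market $129.64 > fair $129.1719: forward overpriced → cash-and-carry (buy spot, short the forward).
At maturity, profit = |F_mkt − F*| = |129.64 − 129.1719| = $0.47 per barrel

$0.47 per barrel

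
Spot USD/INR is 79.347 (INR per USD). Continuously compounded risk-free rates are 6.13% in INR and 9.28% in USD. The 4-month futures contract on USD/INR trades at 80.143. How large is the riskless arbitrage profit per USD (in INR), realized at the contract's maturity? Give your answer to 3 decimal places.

Fair futures: F* = S·e^(carry·T), with carry = (r_INR − r_USD) = 0.0613 − 0.0928 = -0.0315
F* = 79.347 · e^(-0.0315 × 4/12) = 79.347 · e^-0.010500 = 79.347 × 0.989555 = 78.5182
Market 80.143 > fair 78.5182: forward overpriced → cash-and-carry (buy spot, short the forward).
At maturity, profit = |F_mkt − F*| = |80.143 − 78.5182| = 1.625 per USD (in INR)

1.625 per USD (in INR)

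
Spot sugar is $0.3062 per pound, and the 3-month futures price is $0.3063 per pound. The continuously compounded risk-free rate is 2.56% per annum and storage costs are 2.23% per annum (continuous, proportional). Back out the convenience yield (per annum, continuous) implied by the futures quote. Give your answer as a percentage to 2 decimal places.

4.66%

F = S·e^((r+u−y)T) ⇒ (r+u−y) = ln(F/S)/T
ln(0.3063/0.3062) = 0.000327; /T ⇒ 0.001308
y = r + u − ln(F/S)/T = 0.0256 + 0.0223 − 0.001308 = 0.046592
y = 4.66%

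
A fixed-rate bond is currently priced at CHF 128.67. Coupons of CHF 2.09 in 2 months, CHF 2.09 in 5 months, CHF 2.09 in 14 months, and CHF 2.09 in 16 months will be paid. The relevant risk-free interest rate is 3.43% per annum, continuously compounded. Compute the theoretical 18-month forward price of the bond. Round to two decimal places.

CHF 126.89

PV(coupons) I = 2.09·e^(−0.0343·2/12) + 2.09·e^(−0.0343·5/12) + 2.09·e^(−0.0343·14/12) + 2.09·e^(−0.0343·16/12)
I = 2.0781 + 2.0603 + 2.0080 + 1.9966 = 8.1430
F = (S − I)·e^(rT) = (128.67 − 8.1430) · e^(0.0343·18/12)
= 120.5270 · e^0.051450 = 120.5270 × 1.052797 = CHF 126.89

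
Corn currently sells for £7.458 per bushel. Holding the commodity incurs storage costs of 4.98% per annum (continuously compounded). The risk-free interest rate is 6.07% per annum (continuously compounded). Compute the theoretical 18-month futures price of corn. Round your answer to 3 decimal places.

£8.803 per bushel

Net carry = r + u − y = 0.0607 + 0.0498 − 0.0000 = 0.1105
F = S·e^((r+u−y)T) = 7.458 · e^(0.1105 × 18/12) = 7.458 · e^0.165750
= 7.458 × 1.180278 = £8.803 per bushel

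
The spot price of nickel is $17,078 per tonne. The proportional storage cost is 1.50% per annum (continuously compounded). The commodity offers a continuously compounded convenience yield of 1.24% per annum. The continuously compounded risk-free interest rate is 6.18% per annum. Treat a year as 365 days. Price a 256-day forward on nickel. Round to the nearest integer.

Net carry = r + u − y = 0.0618 + 0.0150 − 0.0124 = 0.0644
F = S·e^((r+u−y)T) = 17078 · e^(0.0644 × 256/365) = 17078 · e^0.045168
= 17078 × 1.046204 = $17,867 per tonne

$17,867 per tonne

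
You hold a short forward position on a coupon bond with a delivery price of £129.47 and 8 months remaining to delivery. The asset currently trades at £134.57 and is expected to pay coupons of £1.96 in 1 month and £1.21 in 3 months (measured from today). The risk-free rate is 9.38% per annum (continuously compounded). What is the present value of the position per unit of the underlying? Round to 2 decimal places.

PV(remaining coupons) I = 1.96·e^(−0.0938·1/12) + 1.21·e^(−0.0938·3/12) = 3.1267
Current forward F = (S − I)·e^(rT) = (134.57 − 3.1267)·e^(0.0938·8/12) = 131.4433 × 1.064530 = 139.9253
Value (long) = (F − K)·e^(−rT) = (139.9253 − 129.47) × 0.939382 = 9.8215
Short position value = −(long value) = -£9.82

-£9.82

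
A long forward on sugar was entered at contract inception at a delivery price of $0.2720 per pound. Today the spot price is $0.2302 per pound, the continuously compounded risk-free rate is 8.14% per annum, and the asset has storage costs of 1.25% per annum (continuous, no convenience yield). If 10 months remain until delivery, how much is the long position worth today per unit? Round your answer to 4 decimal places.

Current fair forward for the remaining 10 months: F = S·e^((r + u)·T), (r + u) = 0.0814 + 0.0125 = 0.0939
F = 0.2302 · e^(0.0939 × 10/12) = 0.2302 × 1.081393 = 0.2489
Value of long forward = (F − K)·e^(−rT) = (0.2489 − 0.2720) · e^(−0.0814·10/12)
= -0.0231 × 0.934416 = -0.0216

-$0.0216 per pound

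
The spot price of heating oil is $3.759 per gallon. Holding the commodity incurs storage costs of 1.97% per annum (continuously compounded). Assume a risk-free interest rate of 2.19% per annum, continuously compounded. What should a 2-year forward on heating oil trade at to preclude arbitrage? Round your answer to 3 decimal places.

Net carry = r + u − y = 0.0219 + 0.0197 − 0.0000 = 0.0416
F = S·e^((r+u−y)T) = 3.759 · e^(0.0416 × 2) = 3.759 · e^0.083200
= 3.759 × 1.086759 = $4.085 per gallon

$4.085 per gallon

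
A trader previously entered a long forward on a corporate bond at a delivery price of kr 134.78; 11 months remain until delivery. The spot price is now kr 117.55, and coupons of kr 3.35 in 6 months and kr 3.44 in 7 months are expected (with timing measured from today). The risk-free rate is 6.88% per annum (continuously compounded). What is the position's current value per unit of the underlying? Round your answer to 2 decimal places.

PV(remaining coupons) I = 3.35·e^(−0.0688·6/12) + 3.44·e^(−0.0688·7/12) = 6.5414
Current forward F = (S − I)·e^(rT) = (117.55 − 6.5414)·e^(0.0688·11/12) = 111.0086 × 1.065098 = 118.2350
Value (long) = (F − K)·e^(−rT) = (118.2350 − 134.78) × 0.938881 = -15.5338
Value = -kr 15.53

-kr 15.53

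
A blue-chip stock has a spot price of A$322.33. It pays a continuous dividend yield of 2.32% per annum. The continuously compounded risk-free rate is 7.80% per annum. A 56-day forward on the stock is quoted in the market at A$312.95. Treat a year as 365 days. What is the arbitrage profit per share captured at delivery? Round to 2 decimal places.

A$12.10 per share

Fair forward: F* = S·e^(carry·T), with carry = (r − q) = 0.0780 − 0.0232 = 0.0548
F* = 322.33 · e^(0.0548 × 56/365) = 322.33 · e^0.008408 = 322.33 × 1.008443 = A$325.0514
Market A$312.95 < fair A$325.0514: forward underpriced → reverse cash-and-carry (short spot, go long the forward).
At maturity, profit = |F_mkt − F*| = |312.95 − 325.0514| = A$12.10 per share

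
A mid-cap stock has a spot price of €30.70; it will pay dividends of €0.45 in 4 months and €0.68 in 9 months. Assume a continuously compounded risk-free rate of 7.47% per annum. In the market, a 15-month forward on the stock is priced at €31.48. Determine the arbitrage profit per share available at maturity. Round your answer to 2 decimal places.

€1.04 per share

PV(dividends) I = 0.45·e^(−0.0747·4/12) + 0.68·e^(−0.0747·9/12) = 1.0819
Fair forward F* = (S − I)·e^(rT) = (30.70 − 1.0819)·e^0.093375 = 29.6181 × 1.097873 = 32.5169
Market €31.48 < fair 32.5169: forward underpriced → reverse cash-and-carry (short the stock, invest proceeds at r, pay the dividends, go long the forward).
Profit at T = |F_mkt − F*| = |31.48 − 32.5169| = €1.04 per share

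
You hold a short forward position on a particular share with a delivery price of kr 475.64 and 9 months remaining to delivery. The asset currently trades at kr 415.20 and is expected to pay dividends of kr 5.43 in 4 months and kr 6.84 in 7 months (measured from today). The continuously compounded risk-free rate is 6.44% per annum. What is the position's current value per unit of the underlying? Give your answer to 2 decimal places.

kr 49.92

PV(remaining dividends) I = 5.43·e^(−0.0644·4/12) + 6.84·e^(−0.0644·7/12) = 11.9025
Current forward F = (S − I)·e^(rT) = (415.20 − 11.9025)·e^(0.0644·9/12) = 403.2975 × 1.049485 = 423.2547
Value (long) = (F − K)·e^(−rT) = (423.2547 − 475.64) × 0.952848 = -49.9152
Short position value = −(long value) = kr 49.92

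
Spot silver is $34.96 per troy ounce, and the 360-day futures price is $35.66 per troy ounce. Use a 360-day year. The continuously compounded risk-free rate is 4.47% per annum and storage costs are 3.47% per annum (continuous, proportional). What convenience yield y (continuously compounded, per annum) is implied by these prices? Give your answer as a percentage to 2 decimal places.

5.96%

F = S·e^((r+u−y)T) ⇒ (r+u−y) = ln(F/S)/T
ln(35.66/34.96) = 0.019825; /T ⇒ 0.019825
y = r + u − ln(F/S)/T = 0.0447 + 0.0347 − 0.019825 = 0.059575
y = 5.96%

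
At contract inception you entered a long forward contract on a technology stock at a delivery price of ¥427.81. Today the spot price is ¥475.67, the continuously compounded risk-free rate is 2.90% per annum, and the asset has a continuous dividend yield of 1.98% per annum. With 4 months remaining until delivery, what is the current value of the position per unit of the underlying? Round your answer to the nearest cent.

¥48.85

Current fair forward for the remaining 4 months: F = S·e^((r − q)·T), (r − q) = 0.0290 − 0.0198 = 0.0092
F = 475.67 · e^(0.0092 × 4/12) = 475.67 × 1.003071 = 477.1308
Value of long forward = (F − K)·e^(−rT) = (477.1308 − 427.81) · e^(−0.0290·4/12)
= 49.3208 × 0.990380 = 48.85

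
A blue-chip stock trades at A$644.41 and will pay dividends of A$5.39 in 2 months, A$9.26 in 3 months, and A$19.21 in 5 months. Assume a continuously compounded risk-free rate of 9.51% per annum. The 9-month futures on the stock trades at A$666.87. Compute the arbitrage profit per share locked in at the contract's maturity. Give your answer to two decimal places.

PV(dividends) I = 5.39·e^(−0.0951·2/12) + 9.26·e^(−0.0951·3/12) + 19.21·e^(−0.0951·5/12) = 32.8114
Fair futures F* = (S − I)·e^(rT) = (644.41 − 32.8114)·e^0.071325 = 611.5986 × 1.073930 = 656.8141
Market A$666.87 > fair 656.8141: forward overpriced → cash-and-carry (borrow at r, buy the stock and collect the dividends, short the forward).
Profit at T = |F_mkt − F*| = |666.87 − 656.8141| = A$10.06 per share

A$10.06 per share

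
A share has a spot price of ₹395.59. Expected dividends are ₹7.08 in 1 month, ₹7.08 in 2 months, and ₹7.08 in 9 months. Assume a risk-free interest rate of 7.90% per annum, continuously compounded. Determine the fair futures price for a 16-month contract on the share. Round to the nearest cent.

PV(dividends) I = 7.08·e^(−0.0790·1/12) + 7.08·e^(−0.0790·2/12) + 7.08·e^(−0.0790·9/12)
I = 7.0335 + 6.9874 + 6.6727 = 20.6936
F = (S − I)·e^(rT) = (395.59 − 20.6936) · e^(0.0790·16/12)
= 374.8964 · e^0.105333 = 374.8964 × 1.111081 = ₹416.54

₹416.54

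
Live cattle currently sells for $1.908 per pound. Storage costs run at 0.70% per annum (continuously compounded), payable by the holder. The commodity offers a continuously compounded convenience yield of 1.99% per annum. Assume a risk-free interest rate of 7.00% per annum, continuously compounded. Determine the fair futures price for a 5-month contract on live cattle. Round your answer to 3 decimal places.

$1.954 per pound

Net carry = r + u − y = 0.0700 + 0.0070 − 0.0199 = 0.0571
F = S·e^((r+u−y)T) = 1.908 · e^(0.0571 × 5/12) = 1.908 · e^0.023792
= 1.908 × 1.024077 = $1.954 per pound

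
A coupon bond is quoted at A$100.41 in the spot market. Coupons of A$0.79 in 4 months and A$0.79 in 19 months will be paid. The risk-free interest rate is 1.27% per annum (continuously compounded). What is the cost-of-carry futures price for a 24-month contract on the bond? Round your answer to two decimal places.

A$101.39

PV(coupons) I = 0.79·e^(−0.0127·4/12) + 0.79·e^(−0.0127·19/12)
I = 0.7867 + 0.7743 = 1.5610
F = (S − I)·e^(rT) = (100.41 − 1.5610) · e^(0.0127·24/12)
= 98.8490 · e^0.025400 = 98.8490 × 1.025725 = A$101.39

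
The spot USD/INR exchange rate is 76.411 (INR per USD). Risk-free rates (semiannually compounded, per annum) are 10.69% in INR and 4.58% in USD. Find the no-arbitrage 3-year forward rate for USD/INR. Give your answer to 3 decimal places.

By covered interest parity, F = S · (1+r_INR/2)^(2T) / (1+r_USD/2)^(2T)
= 76.411 × 1.366733 / 1.145510 = 76.411 × 1.193122
F = 91.168 INR per USD

91.168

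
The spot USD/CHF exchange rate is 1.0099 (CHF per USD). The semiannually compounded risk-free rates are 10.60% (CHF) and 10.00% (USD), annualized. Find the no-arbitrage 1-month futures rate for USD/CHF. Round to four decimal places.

By covered interest parity, F = S · (1+r_CHF/2)^(2T) / (1+r_USD/2)^(2T)
= 1.0099 × 1.008644 / 1.008165 = 1.0099 × 1.000475
F = 1.0104 CHF per USD

1.0104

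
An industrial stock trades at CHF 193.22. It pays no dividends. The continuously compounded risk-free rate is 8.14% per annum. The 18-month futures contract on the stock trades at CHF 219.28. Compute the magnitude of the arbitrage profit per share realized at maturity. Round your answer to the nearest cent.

CHF 0.97 per share

Fair futures: F* = S·e^(carry·T), with carry = r = 0.0814
F* = 193.22 · e^(0.0814 × 18/12) = 193.22 · e^0.122100 = 193.22 × 1.129867 = CHF 218.3129
Market CHF 219.28 > fair CHF 218.3129: forward overpriced → cash-and-carry (buy spot, short the forward).
At maturity, profit = |F_mkt − F*| = |219.28 − 218.3129| = CHF 0.97 per share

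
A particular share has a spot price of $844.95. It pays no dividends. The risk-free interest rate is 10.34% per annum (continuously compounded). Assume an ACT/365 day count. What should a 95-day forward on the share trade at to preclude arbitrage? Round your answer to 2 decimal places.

F = S·e^(rT) = 844.95 · e^(0.1034 × 95/365)
= 844.95 · e^0.026912 = 844.95 × 1.027277
F = $868.00

$868.00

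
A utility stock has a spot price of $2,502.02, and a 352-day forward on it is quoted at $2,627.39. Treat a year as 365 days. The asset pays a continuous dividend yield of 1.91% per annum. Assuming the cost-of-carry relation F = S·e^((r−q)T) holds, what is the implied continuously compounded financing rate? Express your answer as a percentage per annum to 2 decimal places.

6.98%

From F = S·e^((r−q)T): (r − q) = ln(F/S)/T
ln(2627.39/2502.02) = ln(1.050108) = 0.048893
(r − q) = 0.048893 / (352/365) = 0.050699
r = ln(F/S)/T + q = 0.050699 + 0.0191 = 0.069799
r = 6.98%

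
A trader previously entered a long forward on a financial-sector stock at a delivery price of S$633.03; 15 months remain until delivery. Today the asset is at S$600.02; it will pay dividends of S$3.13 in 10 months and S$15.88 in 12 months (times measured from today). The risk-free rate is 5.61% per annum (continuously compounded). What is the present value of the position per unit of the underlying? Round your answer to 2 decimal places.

PV(remaining dividends) I = 3.13·e^(−0.0561·10/12) + 15.88·e^(−0.0561·12/12) = 18.0007
Current forward F = (S − I)·e^(rT) = (600.02 − 18.0007)·e^(0.0561·15/12) = 582.0193 × 1.072642 = 624.2983
Value (long) = (F − K)·e^(−rT) = (624.2983 − 633.03) × 0.932277 = -8.1404
Value = -S$8.14

-S$8.14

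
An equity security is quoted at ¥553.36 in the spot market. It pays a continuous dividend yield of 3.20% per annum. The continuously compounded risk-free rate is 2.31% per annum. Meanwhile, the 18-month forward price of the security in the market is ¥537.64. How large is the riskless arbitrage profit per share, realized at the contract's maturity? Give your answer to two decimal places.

¥8.38 per share

Fair forward: F* = S·e^(carry·T), with carry = (r − q) = 0.0231 − 0.0320 = -0.0089
F* = 553.36 · e^(-0.0089 × 18/12) = 553.36 · e^-0.013350 = 553.36 × 0.986739 = ¥546.0219
Market ¥537.64 < fair ¥546.0219: forward underpriced → reverse cash-and-carry (short spot, go long the forward).
At maturity, profit = |F_mkt − F*| = |537.64 − 546.0219| = ¥8.38 per share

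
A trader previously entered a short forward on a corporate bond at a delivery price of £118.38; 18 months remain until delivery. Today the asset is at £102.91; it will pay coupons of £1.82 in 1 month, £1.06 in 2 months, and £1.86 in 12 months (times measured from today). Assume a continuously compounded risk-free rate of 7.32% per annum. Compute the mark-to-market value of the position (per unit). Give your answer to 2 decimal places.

£7.74

PV(remaining coupons) I = 1.82·e^(−0.0732·1/12) + 1.06·e^(−0.0732·2/12) + 1.86·e^(−0.0732·12/12) = 4.5848
Current forward F = (S − I)·e^(rT) = (102.91 − 4.5848)·e^(0.0732·18/12) = 98.3252 × 1.116055 = 109.7363
Value (long) = (F − K)·e^(−rT) = (109.7363 − 118.38) × 0.896013 = -7.7449
Short position value = −(long value) = £7.74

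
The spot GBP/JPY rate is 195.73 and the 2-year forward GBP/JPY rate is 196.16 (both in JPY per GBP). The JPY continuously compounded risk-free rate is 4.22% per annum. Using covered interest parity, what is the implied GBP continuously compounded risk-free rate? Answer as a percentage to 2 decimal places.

F = S·e^((r_JPY − r_GBP)T) ⇒ r_GBP = r_JPY − ln(F/S)/T
ln(196.16/195.73) = 0.002194; /(2) = 0.001097
r_GBP = 0.0422 − 0.001097 = 0.041103
r_GBP = 4.11%

4.11%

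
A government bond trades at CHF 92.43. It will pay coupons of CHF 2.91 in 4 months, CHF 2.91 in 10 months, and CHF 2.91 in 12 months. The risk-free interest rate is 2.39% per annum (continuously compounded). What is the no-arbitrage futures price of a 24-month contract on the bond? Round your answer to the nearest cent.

PV(coupons) I = 2.91·e^(−0.0239·4/12) + 2.91·e^(−0.0239·10/12) + 2.91·e^(−0.0239·12/12)
I = 2.8869 + 2.8526 + 2.8413 = 8.5808
F = (S − I)·e^(rT) = (92.43 − 8.5808) · e^(0.0239·24/12)
= 83.8492 · e^0.047800 = 83.8492 × 1.048961 = CHF 87.95

CHF 87.95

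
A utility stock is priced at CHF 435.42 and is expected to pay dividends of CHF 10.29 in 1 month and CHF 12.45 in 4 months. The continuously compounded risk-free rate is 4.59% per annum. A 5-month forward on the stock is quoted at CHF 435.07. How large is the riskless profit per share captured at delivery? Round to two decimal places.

CHF 14.19 per share

PV(dividends) I = 10.29·e^(−0.0459·1/12) + 12.45·e^(−0.0459·4/12) = 22.5117
Fair forward F* = (S − I)·e^(rT) = (435.42 − 22.5117)·e^0.019125 = 412.9083 × 1.019309 = 420.8811
Market CHF 435.07 > fair 420.8811: forward overpriced → cash-and-carry (borrow at r, buy the stock and collect the dividends, short the forward).
Profit at T = |F_mkt − F*| = |435.07 − 420.8811| = CHF 14.19 per share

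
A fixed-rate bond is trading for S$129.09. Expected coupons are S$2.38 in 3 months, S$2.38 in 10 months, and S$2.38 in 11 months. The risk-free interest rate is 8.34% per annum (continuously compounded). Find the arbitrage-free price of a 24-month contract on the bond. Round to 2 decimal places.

PV(coupons) I = 2.38·e^(−0.0834·3/12) + 2.38·e^(−0.0834·10/12) + 2.38·e^(−0.0834·11/12)
I = 2.3309 + 2.2202 + 2.2048 = 6.7559
F = (S − I)·e^(rT) = (129.09 − 6.7559) · e^(0.0834·24/12)
= 122.3341 · e^0.166800 = 122.3341 × 1.181518 = S$144.54

S$144.54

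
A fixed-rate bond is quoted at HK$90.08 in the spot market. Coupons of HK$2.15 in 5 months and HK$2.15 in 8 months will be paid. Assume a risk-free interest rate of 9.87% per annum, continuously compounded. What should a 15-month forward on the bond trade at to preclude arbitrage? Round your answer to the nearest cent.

HK$97.30

PV(coupons) I = 2.15·e^(−0.0987·5/12) + 2.15·e^(−0.0987·8/12)
I = 2.0634 + 2.0131 = 4.0765
F = (S − I)·e^(rT) = (90.08 − 4.0765) · e^(0.0987·15/12)
= 86.0035 · e^0.123375 = 86.0035 × 1.131309 = HK$97.30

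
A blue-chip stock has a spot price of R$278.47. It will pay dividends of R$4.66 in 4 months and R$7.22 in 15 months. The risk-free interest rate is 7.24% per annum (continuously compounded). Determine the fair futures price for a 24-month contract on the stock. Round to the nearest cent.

PV(dividends) I = 4.66·e^(−0.0724·4/12) + 7.22·e^(−0.0724·15/12)
I = 4.5489 + 6.5953 = 11.1442
F = (S − I)·e^(rT) = (278.47 − 11.1442) · e^(0.0724·24/12)
= 267.3258 · e^0.144800 = 267.3258 × 1.155808 = R$308.98

R$308.98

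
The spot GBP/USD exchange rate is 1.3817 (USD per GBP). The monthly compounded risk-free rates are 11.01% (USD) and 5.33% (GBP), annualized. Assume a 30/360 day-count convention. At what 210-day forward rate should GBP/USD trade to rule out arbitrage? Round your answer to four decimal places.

By covered interest parity, F = S · (1+r_USD/12)^(12T) / (1+r_GBP/12)^(12T)
= 1.3817 × 1.066020 / 1.031509 = 1.3817 × 1.033457
F = 1.4279 USD per GBP

1.4279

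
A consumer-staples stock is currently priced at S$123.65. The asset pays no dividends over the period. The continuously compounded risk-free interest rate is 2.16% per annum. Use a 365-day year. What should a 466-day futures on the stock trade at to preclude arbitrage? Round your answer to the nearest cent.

S$127.11

F = S·e^(rT) = 123.65 · e^(0.0216 × 466/365)
= 123.65 · e^0.027577 = 123.65 × 1.027961
F = S$127.11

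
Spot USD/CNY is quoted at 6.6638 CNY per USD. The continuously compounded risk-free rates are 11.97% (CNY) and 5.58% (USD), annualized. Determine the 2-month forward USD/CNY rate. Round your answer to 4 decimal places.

6.7351

F = S·e^((r_CNY − r_USD)T) = 6.6638 · e^((0.1197 − 0.0558) × 2/12)
= 6.6638 · e^0.010650 = 6.6638 × 1.010707
F = 6.7351 CNY per USD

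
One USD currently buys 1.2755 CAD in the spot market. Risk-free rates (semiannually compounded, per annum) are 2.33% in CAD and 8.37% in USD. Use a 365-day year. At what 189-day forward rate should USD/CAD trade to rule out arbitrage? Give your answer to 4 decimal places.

By covered interest parity, F = S · (1+r_CAD/2)^(2T) / (1+r_USD/2)^(2T)
= 1.2755 × 1.012067 / 1.043372 = 1.2755 × 0.969996
F = 1.2372 CAD per USD

1.2372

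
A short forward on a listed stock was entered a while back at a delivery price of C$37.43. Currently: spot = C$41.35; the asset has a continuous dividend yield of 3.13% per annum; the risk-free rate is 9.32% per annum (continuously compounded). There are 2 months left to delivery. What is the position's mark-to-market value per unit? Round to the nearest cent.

Current fair forward for the remaining 2 months: F = S·e^((r − q)·T), (r − q) = 0.0932 − 0.0313 = 0.0619
F = 41.35 · e^(0.0619 × 2/12) = 41.35 × 1.010370 = 41.7788
Value of long forward = (F − K)·e^(−rT) = (41.7788 − 37.43) · e^(−0.0932·2/12)
= 4.3488 × 0.984587 = 4.28
Short position value = −(long value) = -C$4.28

-C$4.28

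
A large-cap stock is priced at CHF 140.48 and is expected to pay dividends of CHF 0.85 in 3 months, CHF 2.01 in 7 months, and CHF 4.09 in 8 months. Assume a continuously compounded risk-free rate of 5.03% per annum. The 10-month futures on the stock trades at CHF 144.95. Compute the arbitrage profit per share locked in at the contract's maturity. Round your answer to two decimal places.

PV(dividends) I = 0.85·e^(−0.0503·3/12) + 2.01·e^(−0.0503·7/12) + 4.09·e^(−0.0503·8/12) = 6.7464
Fair futures F* = (S − I)·e^(rT) = (140.48 − 6.7464)·e^0.041917 = 133.7336 × 1.042808 = 139.4585
Market CHF 144.95 > fair 139.4585: forward overpriced → cash-and-carry (borrow at r, buy the stock and collect the dividends, short the forward).
Profit at T = |F_mkt − F*| = |144.95 − 139.4585| = CHF 5.49 per share

CHF 5.49 per share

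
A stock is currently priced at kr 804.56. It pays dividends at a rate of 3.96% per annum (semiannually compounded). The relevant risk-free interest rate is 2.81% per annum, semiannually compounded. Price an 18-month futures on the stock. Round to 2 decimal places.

F = S · (1+r/2)^(2T) / (1+q/2)^(2T)
= 804.56 × 1.042745 / 1.060584 = 804.56 × 0.983180
F = kr 791.03

kr 791.03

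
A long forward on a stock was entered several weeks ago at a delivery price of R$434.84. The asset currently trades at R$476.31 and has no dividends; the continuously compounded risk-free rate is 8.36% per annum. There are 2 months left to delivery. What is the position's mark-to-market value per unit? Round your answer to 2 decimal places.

Current fair forward for the remaining 2 months: F = S·e^(r·T), r = 0.0836
F = 476.31 · e^(0.0836 × 2/12) = 476.31 × 1.014031 = 482.9931
Value of long forward = (F − K)·e^(−rT) = (482.9931 − 434.84) · e^(−0.0836·2/12)
= 48.1531 × 0.986163 = 47.49

R$47.49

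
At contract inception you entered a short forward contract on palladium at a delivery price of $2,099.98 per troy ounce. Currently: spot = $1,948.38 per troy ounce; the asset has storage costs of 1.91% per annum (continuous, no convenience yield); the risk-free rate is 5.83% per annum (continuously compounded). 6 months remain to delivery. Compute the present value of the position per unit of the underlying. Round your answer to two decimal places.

Current fair forward for the remaining 6 months: F = S·e^((r + u)·T), (r + u) = 0.0583 + 0.0191 = 0.0774
F = 1948.38 · e^(0.0774 × 6/12) = 1948.38 × 1.03945860 = 2025.2603
Value of long forward = (F − K)·e^(−rT) = (2025.2603 − 2099.98) · e^(−0.0583·6/12)
= -74.7197 × 0.97127076 = -72.57
Short position value = −(long value) = $72.57

$72.57 per troy ounce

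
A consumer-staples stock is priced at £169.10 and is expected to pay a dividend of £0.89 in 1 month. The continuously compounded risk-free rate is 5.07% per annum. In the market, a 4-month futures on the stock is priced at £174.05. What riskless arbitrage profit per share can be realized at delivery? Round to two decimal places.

PV(dividends) I = 0.89·e^(−0.0507·1/12) = 0.8862
Fair futures F* = (S − I)·e^(rT) = (169.10 − 0.8862)·e^0.016900 = 168.2138 × 1.017044 = 171.0808
Market £174.05 > fair 171.0808: forward overpriced → cash-and-carry (borrow at r, buy the stock and collect the dividends, short the forward).
Profit at T = |F_mkt − F*| = |174.05 − 171.0808| = £2.97 per share

£2.97 per share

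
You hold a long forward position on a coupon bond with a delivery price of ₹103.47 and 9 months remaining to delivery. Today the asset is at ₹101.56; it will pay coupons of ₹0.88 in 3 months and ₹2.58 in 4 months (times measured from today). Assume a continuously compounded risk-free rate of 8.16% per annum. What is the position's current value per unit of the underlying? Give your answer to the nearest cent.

₹0.86

PV(remaining coupons) I = 0.88·e^(−0.0816·3/12) + 2.58·e^(−0.0816·4/12) = 3.3730
Current forward F = (S − I)·e^(rT) = (101.56 − 3.3730)·e^(0.0816·9/12) = 98.1870 × 1.063112 = 104.3838
Value (long) = (F − K)·e^(−rT) = (104.3838 − 103.47) × 0.940635 = 0.8596
Value = ₹0.86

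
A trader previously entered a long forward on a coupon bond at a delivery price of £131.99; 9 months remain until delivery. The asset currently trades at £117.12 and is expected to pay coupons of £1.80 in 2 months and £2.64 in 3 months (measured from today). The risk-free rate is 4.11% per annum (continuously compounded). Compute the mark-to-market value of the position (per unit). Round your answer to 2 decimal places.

-£15.26

PV(remaining coupons) I = 1.80·e^(−0.0411·2/12) + 2.64·e^(−0.0411·3/12) = 4.4007
Current forward F = (S − I)·e^(rT) = (117.12 − 4.4007)·e^(0.0411·9/12) = 112.7193 × 1.031305 = 116.2480
Value (long) = (F − K)·e^(−rT) = (116.2480 − 131.99) × 0.969645 = -15.2642
Value = -£15.26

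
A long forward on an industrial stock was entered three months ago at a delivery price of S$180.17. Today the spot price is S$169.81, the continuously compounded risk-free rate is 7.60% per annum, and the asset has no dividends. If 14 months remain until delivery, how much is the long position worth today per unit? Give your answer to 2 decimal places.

S$4.93

Current fair forward for the remaining 14 months: F = S·e^(r·T), r = 0.0760
F = 169.81 · e^(0.0760 × 14/12) = 169.81 × 1.092716 = 185.5541
Value of long forward = (F − K)·e^(−rT) = (185.5541 − 180.17) · e^(−0.0760·14/12)
= 5.3841 × 0.915151 = 4.93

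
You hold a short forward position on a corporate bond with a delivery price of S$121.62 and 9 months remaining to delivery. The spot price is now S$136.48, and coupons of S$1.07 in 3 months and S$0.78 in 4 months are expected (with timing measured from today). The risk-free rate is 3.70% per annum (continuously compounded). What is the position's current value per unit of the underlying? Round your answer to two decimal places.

-S$16.36

PV(remaining coupons) I = 1.07·e^(−0.0370·3/12) + 0.78·e^(−0.0370·4/12) = 1.8306
Current forward F = (S − I)·e^(rT) = (136.48 − 1.8306)·e^(0.0370·9/12) = 134.6494 × 1.028139 = 138.4383
Value (long) = (F − K)·e^(−rT) = (138.4383 − 121.62) × 0.972631 = 16.3580
Short position value = −(long value) = -S$16.36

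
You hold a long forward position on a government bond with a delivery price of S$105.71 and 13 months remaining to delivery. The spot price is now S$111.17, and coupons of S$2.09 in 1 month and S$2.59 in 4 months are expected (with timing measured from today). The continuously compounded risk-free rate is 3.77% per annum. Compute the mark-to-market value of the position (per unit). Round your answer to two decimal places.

PV(remaining coupons) I = 2.09·e^(−0.0377·1/12) + 2.59·e^(−0.0377·4/12) = 4.6411
Current forward F = (S − I)·e^(rT) = (111.17 − 4.6411)·e^(0.0377·13/12) = 106.5289 × 1.041687 = 110.9698
Value (long) = (F − K)·e^(−rT) = (110.9698 − 105.71) × 0.959981 = 5.0493
Value = S$5.05

S$5.05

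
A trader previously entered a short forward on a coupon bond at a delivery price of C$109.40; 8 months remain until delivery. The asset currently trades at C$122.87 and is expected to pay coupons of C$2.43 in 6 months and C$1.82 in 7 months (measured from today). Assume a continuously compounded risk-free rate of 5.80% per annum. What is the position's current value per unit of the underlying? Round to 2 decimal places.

PV(remaining coupons) I = 2.43·e^(−0.0580·6/12) + 1.82·e^(−0.0580·7/12) = 4.1200
Current forward F = (S − I)·e^(rT) = (122.87 − 4.1200)·e^(0.0580·8/12) = 118.7500 × 1.039424 = 123.4316
Value (long) = (F − K)·e^(−rT) = (123.4316 − 109.40) × 0.962071 = 13.4994
Short position value = −(long value) = -C$13.50

-C$13.50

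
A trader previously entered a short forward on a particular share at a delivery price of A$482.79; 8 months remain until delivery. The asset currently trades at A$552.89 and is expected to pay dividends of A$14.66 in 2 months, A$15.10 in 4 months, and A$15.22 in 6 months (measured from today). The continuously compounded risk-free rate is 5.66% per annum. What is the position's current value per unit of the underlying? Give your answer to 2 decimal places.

-A$43.84

PV(remaining dividends) I = 14.66·e^(−0.0566·2/12) + 15.10·e^(−0.0566·4/12) + 15.22·e^(−0.0566·6/12) = 44.1355
Current forward F = (S − I)·e^(rT) = (552.89 − 44.1355)·e^(0.0566·8/12) = 508.7545 × 1.038454 = 528.3181
Value (long) = (F − K)·e^(−rT) = (528.3181 − 482.79) × 0.962970 = 43.8422
Short position value = −(long value) = -A$43.84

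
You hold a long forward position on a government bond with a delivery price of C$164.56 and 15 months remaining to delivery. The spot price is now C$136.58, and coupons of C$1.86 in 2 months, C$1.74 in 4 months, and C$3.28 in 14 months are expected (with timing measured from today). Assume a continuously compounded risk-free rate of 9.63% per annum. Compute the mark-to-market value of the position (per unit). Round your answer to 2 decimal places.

PV(remaining coupons) I = 1.86·e^(−0.0963·2/12) + 1.74·e^(−0.0963·4/12) + 3.28·e^(−0.0963·14/12) = 6.4469
Current forward F = (S − I)·e^(rT) = (136.58 − 6.4469)·e^(0.0963·15/12) = 130.1331 × 1.127920 = 146.7797
Value (long) = (F − K)·e^(−rT) = (146.7797 − 164.56) × 0.886588 = -15.7638
Value = -C$15.76

-C$15.76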